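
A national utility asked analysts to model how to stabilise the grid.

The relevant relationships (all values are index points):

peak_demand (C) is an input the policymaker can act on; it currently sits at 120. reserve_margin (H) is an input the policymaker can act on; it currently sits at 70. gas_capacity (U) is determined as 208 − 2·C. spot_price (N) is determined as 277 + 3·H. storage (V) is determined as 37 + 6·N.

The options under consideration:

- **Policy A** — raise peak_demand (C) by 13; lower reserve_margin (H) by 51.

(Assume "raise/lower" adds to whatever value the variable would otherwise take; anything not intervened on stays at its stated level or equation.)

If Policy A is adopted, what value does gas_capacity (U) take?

-58

Policy A (C + 13, H − 51):
  C = 120 + 13 = 133
  U = 208 − 2·133 = -58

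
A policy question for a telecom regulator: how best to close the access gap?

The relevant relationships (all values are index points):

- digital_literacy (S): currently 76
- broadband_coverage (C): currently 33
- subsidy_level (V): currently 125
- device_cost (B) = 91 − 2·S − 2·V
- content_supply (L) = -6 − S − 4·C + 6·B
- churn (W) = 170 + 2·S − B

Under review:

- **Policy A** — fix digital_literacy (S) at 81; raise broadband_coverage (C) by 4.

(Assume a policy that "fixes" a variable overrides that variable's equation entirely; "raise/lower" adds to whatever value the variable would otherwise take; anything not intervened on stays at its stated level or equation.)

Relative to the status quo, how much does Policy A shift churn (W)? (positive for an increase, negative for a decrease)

Baseline:
  S = 76
  V = 125
  B = 91 − 2·76 − 2·125 = -311
  W = 170 + 2·76 − (-311) = 633
Policy A (S := 81, C + 4):
  S = 81
  V = 125
  B = 91 − 2·81 − 2·125 = -321
  W = 170 + 2·81 − (-321) = 653
Change in W: 653 − 633 = 20

20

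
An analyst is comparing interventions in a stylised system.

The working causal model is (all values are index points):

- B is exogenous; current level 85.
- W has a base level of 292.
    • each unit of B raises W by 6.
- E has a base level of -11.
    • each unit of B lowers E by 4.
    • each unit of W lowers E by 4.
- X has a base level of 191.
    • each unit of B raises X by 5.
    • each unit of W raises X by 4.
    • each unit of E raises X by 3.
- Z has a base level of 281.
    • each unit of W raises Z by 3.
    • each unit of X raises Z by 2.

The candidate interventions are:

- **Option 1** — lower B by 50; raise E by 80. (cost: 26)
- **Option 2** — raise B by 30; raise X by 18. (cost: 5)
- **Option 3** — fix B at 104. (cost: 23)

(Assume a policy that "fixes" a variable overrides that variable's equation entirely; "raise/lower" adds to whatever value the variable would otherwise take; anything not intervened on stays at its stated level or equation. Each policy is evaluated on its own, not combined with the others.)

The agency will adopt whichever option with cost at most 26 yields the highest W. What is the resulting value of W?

Option 1 (B − 50, E + 80):
  B = 85 − 50 = 35
  W = 292 + 6·35 = 502
Option 2 (B + 30, X + 18):
  B = 85 + 30 = 115
  W = 292 + 6·115 = 982
Option 3 (B := 104):
  B = 104
  W = 292 + 6·104 = 916
Comparing — Option 1: W=502, Option 2: W=982, Option 3: W=916. Highest is 982 (Option 2).

982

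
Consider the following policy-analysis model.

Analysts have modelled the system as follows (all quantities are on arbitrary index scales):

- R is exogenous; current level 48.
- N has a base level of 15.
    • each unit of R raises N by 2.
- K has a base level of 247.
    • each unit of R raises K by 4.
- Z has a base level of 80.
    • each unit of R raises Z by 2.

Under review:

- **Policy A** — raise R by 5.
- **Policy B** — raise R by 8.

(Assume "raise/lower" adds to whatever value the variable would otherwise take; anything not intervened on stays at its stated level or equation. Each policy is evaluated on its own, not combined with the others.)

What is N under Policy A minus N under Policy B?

Policy A (R + 5):
  R = 48 + 5 = 53
  N = 15 + 2·53 = 121
Policy B (R + 8):
  R = 48 + 8 = 56
  N = 15 + 2·56 = 127
N: 121 − 127 = -6

-6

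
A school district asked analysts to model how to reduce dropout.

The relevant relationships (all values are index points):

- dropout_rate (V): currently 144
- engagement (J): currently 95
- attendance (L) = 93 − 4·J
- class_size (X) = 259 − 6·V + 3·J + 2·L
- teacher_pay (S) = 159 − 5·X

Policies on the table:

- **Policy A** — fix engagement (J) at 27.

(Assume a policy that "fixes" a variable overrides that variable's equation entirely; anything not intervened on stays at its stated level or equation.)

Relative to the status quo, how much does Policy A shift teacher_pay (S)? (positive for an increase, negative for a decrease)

-1700

Baseline:
  V = 144
  J = 95
  L = 93 − 4·95 = -287
  X = 259 − 6·144 + 3·95 + 2·(-287) = -894
  S = 159 − 5·(-894) = 4629
Policy A (J := 27):
  V = 144
  J = 27
  L = 93 − 4·27 = -15
  X = 259 − 6·144 + 3·27 + 2·(-15) = -554
  S = 159 − 5·(-554) = 2929
Change in S: 2929 − 4629 = -1700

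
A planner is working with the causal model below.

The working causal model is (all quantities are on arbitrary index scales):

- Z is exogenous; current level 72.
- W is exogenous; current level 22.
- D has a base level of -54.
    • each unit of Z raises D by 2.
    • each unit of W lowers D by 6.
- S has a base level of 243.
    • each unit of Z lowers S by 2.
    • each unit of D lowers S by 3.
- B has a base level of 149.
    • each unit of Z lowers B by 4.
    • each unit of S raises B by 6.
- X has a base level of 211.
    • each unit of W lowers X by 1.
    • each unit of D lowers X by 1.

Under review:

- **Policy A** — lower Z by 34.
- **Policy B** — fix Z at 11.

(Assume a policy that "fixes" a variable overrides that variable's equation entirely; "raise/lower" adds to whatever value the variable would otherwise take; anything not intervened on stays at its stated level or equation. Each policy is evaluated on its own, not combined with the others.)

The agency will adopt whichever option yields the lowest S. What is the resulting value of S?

Policy A (Z − 34):
  Z = 72 − 34 = 38
  W = 22
  D = -54 + 2·38 − 6·22 = -110
  S = 243 − 2·38 − 3·(-110) = 497
Policy B (Z := 11):
  Z = 11
  W = 22
  D = -54 + 2·11 − 6·22 = -164
  S = 243 − 2·11 − 3·(-164) = 713
Comparing — Policy A: S=497, Policy B: S=713. Lowest is 497 (Policy A).

497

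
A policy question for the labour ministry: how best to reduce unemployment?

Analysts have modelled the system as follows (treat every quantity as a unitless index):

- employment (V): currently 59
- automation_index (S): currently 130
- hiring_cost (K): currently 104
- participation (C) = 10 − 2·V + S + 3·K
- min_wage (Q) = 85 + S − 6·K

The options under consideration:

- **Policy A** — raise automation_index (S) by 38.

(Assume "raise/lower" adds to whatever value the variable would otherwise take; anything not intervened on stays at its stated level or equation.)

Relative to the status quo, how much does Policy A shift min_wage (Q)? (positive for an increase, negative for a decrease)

Baseline:
  S = 130
  K = 104
  Q = 85 + 130 − 6·104 = -409
Policy A (S + 38):
  S = 130 + 38 = 168
  K = 104
  Q = 85 + 168 − 6·104 = -371
Change in Q: -371 − (-409) = 38

38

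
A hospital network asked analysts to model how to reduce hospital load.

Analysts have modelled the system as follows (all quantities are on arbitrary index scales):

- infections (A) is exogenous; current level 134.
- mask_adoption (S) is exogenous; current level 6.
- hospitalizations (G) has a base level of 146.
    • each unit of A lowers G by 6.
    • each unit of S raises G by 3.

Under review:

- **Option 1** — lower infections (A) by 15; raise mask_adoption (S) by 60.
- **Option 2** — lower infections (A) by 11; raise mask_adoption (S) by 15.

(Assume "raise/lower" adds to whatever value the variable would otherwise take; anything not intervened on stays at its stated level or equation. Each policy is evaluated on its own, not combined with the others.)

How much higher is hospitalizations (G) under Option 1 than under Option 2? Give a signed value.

Option 1 (A − 15, S + 60):
  A = 134 − 15 = 119
  S = 6 + 60 = 66
  G = 146 − 6·119 + 3·66 = -370
Option 2 (A − 11, S + 15):
  A = 134 − 11 = 123
  S = 6 + 15 = 21
  G = 146 − 6·123 + 3·21 = -529
G: -370 − (-529) = 159

159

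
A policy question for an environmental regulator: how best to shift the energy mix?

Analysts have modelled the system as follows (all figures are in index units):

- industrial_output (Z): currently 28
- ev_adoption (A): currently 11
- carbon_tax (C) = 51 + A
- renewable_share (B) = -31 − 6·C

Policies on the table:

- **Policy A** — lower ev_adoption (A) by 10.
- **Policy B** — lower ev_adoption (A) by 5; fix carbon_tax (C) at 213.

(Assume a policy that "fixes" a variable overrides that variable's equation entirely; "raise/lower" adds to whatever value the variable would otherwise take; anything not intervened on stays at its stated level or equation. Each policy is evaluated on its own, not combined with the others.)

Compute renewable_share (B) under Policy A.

Policy A (A − 10):
  A = 11 − 10 = 1
  C = 51 + 1 = 52
  B = -31 − 6·52 = -343

-343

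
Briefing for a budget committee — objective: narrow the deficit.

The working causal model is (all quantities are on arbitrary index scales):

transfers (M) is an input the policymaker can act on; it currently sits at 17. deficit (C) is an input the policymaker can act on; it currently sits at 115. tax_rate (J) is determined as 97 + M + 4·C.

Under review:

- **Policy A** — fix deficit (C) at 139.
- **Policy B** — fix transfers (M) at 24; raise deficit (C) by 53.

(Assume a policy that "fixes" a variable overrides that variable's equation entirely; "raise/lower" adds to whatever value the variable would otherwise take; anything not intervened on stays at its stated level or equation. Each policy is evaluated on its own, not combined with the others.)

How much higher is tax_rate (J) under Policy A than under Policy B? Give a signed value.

Policy A (C := 139):
  M = 17
  C = 139
  J = 97 + 17 + 4·139 = 670
Policy B (M := 24, C + 53):
  M = 24
  C = 115 + 53 = 168
  J = 97 + 24 + 4·168 = 793
J: 670 − 793 = -123

-123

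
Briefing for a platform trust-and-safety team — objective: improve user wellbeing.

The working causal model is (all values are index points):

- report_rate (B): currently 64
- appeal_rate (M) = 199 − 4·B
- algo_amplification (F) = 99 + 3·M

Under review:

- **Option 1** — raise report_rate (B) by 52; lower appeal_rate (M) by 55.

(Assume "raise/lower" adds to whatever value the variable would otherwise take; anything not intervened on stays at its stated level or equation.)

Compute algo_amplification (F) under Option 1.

Option 1 (B + 52, M − 55):
  B = 64 + 52 = 116
  M = 199 − 4·116 (−55 from intervention) = -320
  F = 99 + 3·(-320) = -861

-861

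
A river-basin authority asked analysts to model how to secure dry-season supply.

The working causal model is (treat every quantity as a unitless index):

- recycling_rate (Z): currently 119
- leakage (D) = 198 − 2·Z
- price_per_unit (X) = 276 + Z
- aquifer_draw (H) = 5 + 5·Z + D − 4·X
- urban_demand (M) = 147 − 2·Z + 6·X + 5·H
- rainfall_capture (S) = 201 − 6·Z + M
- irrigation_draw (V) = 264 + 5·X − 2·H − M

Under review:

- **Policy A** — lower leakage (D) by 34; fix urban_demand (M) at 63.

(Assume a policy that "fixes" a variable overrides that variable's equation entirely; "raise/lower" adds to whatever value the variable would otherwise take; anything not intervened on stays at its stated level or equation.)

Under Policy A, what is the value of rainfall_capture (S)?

Policy A (D − 34, M := 63):
  Z = 119
  D = 198 − 2·119 (−34 from intervention) = -74
  X = 276 + 119 = 395
  H = 5 + 5·119 + (-74) − 4·395 = -1054
  M = 63
  S = 201 − 6·119 + 63 = -450

-450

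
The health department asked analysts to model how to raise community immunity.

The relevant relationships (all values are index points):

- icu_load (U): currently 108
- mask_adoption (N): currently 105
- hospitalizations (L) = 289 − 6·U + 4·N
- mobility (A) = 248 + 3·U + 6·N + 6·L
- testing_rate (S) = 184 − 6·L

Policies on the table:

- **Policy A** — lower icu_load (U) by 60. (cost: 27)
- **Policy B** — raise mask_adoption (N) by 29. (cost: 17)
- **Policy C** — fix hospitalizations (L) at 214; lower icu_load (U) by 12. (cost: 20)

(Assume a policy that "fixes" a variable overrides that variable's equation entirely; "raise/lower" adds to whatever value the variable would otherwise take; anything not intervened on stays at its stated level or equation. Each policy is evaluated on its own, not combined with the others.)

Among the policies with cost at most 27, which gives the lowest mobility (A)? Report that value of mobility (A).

Policy A (U − 60):
  U = 108 − 60 = 48
  N = 105
  L = 289 − 6·48 + 4·105 = 421
  A = 248 + 3·48 + 6·105 + 6·421 = 3548
Policy B (N + 29):
  U = 108
  N = 105 + 29 = 134
  L = 289 − 6·108 + 4·134 = 177
  A = 248 + 3·108 + 6·134 + 6·177 = 2438
Policy C (L := 214, U − 12):
  U = 108 − 12 = 96
  N = 105
  L = 214
  A = 248 + 3·96 + 6·105 + 6·214 = 2450
Comparing — Policy A: A=3548, Policy B: A=2438, Policy C: A=2450. Lowest is 2438 (Policy B).

2438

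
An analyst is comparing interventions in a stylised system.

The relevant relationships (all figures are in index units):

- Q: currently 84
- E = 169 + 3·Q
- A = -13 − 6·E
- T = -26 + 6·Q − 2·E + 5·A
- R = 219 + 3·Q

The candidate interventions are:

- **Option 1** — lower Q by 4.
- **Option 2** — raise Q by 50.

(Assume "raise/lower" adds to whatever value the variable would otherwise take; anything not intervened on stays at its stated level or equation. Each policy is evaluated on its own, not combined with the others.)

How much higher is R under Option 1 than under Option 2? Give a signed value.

-162

Option 1 (Q − 4):
  Q = 84 − 4 = 80
  R = 219 + 3·80 = 459
Option 2 (Q + 50):
  Q = 84 + 50 = 134
  R = 219 + 3·134 = 621
R: 459 − 621 = -162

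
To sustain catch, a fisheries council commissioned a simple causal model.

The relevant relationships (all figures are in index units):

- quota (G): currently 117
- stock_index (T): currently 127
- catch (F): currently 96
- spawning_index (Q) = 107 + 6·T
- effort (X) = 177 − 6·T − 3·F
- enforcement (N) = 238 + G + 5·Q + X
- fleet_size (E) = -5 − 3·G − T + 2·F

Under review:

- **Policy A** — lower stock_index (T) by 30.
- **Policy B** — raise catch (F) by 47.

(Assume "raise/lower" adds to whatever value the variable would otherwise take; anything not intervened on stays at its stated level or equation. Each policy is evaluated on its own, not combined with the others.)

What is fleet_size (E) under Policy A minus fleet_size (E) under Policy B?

-64

Policy A (T − 30):
  G = 117
  T = 127 − 30 = 97
  F = 96
  E = -5 − 3·117 − 97 + 2·96 = -261
Policy B (F + 47):
  G = 117
  T = 127
  F = 96 + 47 = 143
  E = -5 − 3·117 − 127 + 2·143 = -197
E: -261 − (-197) = -64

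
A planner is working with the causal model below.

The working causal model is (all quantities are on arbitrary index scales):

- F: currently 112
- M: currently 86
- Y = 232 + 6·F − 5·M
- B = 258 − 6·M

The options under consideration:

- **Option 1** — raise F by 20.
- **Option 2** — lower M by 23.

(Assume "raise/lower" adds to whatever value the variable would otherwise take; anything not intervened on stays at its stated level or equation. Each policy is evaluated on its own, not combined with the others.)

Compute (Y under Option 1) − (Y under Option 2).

Option 1 (F + 20):
  F = 112 + 20 = 132
  M = 86
  Y = 232 + 6·132 − 5·86 = 594
Option 2 (M − 23):
  F = 112
  M = 86 − 23 = 63
  Y = 232 + 6·112 − 5·63 = 589
Y: 594 − 589 = 5

5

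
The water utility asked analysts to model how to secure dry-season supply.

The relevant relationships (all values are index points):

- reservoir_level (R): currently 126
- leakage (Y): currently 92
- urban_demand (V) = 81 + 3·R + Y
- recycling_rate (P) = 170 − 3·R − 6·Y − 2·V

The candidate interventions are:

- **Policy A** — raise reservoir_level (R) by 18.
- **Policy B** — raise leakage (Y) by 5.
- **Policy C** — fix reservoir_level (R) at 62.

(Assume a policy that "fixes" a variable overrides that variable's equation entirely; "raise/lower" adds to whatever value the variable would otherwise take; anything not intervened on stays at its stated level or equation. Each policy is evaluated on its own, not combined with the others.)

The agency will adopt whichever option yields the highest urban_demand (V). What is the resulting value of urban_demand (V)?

Policy A (R + 18):
  R = 126 + 18 = 144
  Y = 92
  V = 81 + 3·144 + 92 = 605
Policy B (Y + 5):
  R = 126
  Y = 92 + 5 = 97
  V = 81 + 3·126 + 97 = 556
Policy C (R := 62):
  R = 62
  Y = 92
  V = 81 + 3·62 + 92 = 359
Comparing — Policy A: V=605, Policy B: V=556, Policy C: V=359. Highest is 605 (Policy A).

605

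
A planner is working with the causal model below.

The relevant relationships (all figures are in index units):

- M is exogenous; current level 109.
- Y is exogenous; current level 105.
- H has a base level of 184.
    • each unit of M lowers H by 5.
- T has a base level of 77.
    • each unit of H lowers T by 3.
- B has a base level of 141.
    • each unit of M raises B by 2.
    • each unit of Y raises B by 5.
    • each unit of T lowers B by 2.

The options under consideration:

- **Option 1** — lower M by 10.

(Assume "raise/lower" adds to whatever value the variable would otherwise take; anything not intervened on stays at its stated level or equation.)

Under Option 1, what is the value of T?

Option 1 (M − 10):
  M = 109 − 10 = 99
  H = 184 − 5·99 = -311
  T = 77 − 3·(-311) = 1010

1010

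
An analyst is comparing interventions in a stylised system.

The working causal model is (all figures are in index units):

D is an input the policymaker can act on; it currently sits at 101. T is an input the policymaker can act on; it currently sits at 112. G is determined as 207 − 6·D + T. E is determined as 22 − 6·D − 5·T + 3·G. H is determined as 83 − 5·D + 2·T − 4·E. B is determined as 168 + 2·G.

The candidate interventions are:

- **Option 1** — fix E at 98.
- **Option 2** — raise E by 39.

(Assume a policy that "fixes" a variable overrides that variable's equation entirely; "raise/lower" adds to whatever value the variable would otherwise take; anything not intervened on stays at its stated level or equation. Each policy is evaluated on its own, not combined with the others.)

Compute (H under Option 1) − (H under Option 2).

-8256

Option 1 (E := 98):
  D = 101
  T = 112
  G = 207 − 6·101 + 112 = -287
  E = 98
  H = 83 − 5·101 + 2·112 − 4·98 = -590
Option 2 (E + 39):
  D = 101
  T = 112
  G = 207 − 6·101 + 112 = -287
  E = 22 − 6·101 − 5·112 + 3·(-287) (+39 from intervention) = -1966
  H = 83 − 5·101 + 2·112 − 4·(-1966) = 7666
H: -590 − 7666 = -8256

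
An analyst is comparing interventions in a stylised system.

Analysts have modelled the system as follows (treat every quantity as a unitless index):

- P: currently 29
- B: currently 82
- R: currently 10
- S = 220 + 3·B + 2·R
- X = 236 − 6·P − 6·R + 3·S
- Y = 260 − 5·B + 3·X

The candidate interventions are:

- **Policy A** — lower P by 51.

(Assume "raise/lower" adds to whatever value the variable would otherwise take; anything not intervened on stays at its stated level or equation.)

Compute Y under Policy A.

5148

Policy A (P − 51):
  P = 29 − 51 = -22
  B = 82
  R = 10
  S = 220 + 3·82 + 2·10 = 486
  X = 236 − 6·(-22) − 6·10 + 3·486 = 1766
  Y = 260 − 5·82 + 3·1766 = 5148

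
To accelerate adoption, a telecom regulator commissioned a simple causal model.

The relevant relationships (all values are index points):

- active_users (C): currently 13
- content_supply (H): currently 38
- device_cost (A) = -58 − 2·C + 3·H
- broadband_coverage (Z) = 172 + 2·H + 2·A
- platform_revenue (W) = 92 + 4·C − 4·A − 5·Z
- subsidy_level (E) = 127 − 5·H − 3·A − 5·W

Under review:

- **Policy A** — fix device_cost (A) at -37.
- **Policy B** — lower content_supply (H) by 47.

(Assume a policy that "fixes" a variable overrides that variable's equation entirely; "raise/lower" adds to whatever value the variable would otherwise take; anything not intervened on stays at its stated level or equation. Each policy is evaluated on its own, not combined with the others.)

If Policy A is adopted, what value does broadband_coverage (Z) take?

174

Policy A (A := -37):
  C = 13
  H = 38
  A = -37
  Z = 172 + 2·38 + 2·(-37) = 174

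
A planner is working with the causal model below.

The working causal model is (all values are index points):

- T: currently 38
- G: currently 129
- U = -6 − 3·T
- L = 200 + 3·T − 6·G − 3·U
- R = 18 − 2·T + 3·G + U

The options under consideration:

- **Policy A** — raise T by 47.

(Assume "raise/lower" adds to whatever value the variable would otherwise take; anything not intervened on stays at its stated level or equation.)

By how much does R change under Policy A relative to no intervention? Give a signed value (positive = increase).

-235

Baseline:
  T = 38
  G = 129
  U = -6 − 3·38 = -120
  R = 18 − 2·38 + 3·129 + (-120) = 209
Policy A (T + 47):
  T = 38 + 47 = 85
  G = 129
  U = -6 − 3·85 = -261
  R = 18 − 2·85 + 3·129 + (-261) = -26
Change in R: -26 − 209 = -235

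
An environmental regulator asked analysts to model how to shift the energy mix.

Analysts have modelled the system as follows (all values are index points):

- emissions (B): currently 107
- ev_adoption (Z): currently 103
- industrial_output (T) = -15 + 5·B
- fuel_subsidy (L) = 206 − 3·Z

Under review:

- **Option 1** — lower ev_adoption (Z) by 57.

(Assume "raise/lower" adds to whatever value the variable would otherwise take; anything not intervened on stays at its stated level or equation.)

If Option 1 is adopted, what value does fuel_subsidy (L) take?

Option 1 (Z − 57):
  Z = 103 − 57 = 46
  L = 206 − 3·46 = 68

68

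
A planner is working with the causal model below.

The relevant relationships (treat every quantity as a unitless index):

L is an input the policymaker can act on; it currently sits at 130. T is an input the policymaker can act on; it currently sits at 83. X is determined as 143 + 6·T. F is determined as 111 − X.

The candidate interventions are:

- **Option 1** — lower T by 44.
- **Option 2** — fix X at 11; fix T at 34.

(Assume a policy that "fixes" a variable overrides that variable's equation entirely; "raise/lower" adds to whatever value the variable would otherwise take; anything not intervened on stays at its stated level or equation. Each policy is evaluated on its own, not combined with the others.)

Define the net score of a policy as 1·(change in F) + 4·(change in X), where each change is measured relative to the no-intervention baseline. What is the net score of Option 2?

-1890

Baseline:
  T = 83
  X = 143 + 6·83 = 641
  F = 111 − 641 = -530
Option 2 (X := 11, T := 34):
  T = 34
  X = 11
  F = 111 − 11 = 100
ΔF = 100 − (-530) = 630; ΔX = 11 − 641 = -630
Score = 1·630 + 4·(-630) = -1890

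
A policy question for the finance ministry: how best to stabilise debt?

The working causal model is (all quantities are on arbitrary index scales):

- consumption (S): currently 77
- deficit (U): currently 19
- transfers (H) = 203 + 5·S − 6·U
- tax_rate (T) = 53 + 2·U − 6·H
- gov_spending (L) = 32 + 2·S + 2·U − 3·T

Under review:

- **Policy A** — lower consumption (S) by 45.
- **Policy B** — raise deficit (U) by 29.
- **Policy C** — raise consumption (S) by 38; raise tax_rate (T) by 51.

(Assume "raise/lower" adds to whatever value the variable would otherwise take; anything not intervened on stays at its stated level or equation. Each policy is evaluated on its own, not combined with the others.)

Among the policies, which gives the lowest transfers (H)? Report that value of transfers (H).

Policy A (S − 45):
  S = 77 − 45 = 32
  U = 19
  H = 203 + 5·32 − 6·19 = 249
Policy B (U + 29):
  S = 77
  U = 19 + 29 = 48
  H = 203 + 5·77 − 6·48 = 300
Policy C (S + 38, T + 51):
  S = 77 + 38 = 115
  U = 19
  H = 203 + 5·115 − 6·19 = 664
Comparing — Policy A: H=249, Policy B: H=300, Policy C: H=664. Lowest is 249 (Policy A).

249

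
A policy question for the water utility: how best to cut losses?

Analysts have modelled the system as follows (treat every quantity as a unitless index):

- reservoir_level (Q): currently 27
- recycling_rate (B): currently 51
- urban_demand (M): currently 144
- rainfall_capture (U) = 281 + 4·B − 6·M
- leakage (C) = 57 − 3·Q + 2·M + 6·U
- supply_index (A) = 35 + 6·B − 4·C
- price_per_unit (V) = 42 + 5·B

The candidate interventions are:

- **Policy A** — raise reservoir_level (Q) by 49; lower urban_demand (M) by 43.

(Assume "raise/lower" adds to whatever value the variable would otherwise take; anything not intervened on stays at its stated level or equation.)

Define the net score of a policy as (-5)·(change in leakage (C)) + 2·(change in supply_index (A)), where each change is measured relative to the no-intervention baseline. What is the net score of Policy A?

-17095

Baseline:
  Q = 27
  B = 51
  M = 144
  U = 281 + 4·51 − 6·144 = -379
  C = 57 − 3·27 + 2·144 + 6·(-379) = -2010
  A = 35 + 6·51 − 4·(-2010) = 8381
Policy A (Q + 49, M − 43):
  Q = 27 + 49 = 76
  B = 51
  M = 144 − 43 = 101
  U = 281 + 4·51 − 6·101 = -121
  C = 57 − 3·76 + 2·101 + 6·(-121) = -695
  A = 35 + 6·51 − 4·(-695) = 3121
ΔC = -695 − (-2010) = 1315; ΔA = 3121 − 8381 = -5260
Score = (-5)·1315 + 2·(-5260) = -17095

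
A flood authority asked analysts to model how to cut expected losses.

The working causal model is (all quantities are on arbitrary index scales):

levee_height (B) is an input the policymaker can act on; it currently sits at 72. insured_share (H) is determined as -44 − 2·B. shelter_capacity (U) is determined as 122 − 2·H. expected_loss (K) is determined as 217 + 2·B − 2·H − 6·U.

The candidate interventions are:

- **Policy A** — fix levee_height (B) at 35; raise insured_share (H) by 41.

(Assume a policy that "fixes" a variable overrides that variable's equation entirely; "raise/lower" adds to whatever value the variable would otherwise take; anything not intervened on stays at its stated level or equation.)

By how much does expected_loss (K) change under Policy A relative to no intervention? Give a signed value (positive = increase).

1076

Baseline:
  B = 72
  H = -44 − 2·72 = -188
  U = 122 − 2·(-188) = 498
  K = 217 + 2·72 − 2·(-188) − 6·498 = -2251
Policy A (B := 35, H + 41):
  B = 35
  H = -44 − 2·35 (+41 from intervention) = -73
  U = 122 − 2·(-73) = 268
  K = 217 + 2·35 − 2·(-73) − 6·268 = -1175
Change in K: -1175 − (-2251) = 1076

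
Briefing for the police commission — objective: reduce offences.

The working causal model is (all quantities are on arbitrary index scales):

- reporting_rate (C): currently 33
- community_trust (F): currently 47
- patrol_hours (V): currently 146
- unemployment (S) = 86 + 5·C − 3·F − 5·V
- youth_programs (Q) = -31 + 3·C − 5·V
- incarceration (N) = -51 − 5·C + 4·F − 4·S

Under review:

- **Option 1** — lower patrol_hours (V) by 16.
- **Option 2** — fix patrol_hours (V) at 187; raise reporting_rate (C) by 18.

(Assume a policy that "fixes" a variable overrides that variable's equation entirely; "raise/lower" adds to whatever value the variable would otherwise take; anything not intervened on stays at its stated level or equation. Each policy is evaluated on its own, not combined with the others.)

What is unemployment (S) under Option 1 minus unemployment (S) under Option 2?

195

Option 1 (V − 16):
  C = 33
  F = 47
  V = 146 − 16 = 130
  S = 86 + 5·33 − 3·47 − 5·130 = -540
Option 2 (V := 187, C + 18):
  C = 33 + 18 = 51
  F = 47
  V = 187
  S = 86 + 5·51 − 3·47 − 5·187 = -735
S: -540 − (-735) = 195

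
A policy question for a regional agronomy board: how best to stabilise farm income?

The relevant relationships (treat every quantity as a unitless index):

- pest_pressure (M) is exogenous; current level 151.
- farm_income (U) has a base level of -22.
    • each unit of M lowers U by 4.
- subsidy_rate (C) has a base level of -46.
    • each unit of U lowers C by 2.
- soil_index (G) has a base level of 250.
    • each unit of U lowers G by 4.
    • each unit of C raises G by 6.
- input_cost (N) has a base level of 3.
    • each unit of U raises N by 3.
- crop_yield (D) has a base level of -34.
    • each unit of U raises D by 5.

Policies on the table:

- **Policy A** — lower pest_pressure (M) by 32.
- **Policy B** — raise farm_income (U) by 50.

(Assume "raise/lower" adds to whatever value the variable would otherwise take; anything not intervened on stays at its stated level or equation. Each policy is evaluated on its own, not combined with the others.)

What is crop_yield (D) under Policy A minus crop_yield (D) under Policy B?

390

Policy A (M − 32):
  M = 151 − 32 = 119
  U = -22 − 4·119 = -498
  D = -34 + 5·(-498) = -2524
Policy B (U + 50):
  M = 151
  U = -22 − 4·151 (+50 from intervention) = -576
  D = -34 + 5·(-576) = -2914
D: -2524 − (-2914) = 390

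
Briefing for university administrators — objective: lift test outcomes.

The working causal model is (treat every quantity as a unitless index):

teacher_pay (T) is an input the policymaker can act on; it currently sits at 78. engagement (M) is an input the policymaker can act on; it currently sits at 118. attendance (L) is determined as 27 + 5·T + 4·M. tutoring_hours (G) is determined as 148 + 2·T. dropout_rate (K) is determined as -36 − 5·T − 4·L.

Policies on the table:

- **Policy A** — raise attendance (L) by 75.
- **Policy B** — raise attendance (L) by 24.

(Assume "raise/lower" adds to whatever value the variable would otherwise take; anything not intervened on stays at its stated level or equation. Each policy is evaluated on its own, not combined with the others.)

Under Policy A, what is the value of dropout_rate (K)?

Policy A (L + 75):
  T = 78
  M = 118
  L = 27 + 5·78 + 4·118 (+75 from intervention) = 964
  K = -36 − 5·78 − 4·964 = -4282

-4282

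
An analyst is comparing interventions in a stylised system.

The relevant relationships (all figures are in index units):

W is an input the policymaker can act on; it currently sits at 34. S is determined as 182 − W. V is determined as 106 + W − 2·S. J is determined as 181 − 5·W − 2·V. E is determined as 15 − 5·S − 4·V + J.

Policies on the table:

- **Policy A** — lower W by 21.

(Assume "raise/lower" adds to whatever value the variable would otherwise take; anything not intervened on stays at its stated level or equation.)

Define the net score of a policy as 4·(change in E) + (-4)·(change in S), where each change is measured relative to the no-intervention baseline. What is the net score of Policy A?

Baseline:
  W = 34
  S = 182 − 34 = 148
  V = 106 + 34 − 2·148 = -156
  J = 181 − 5·34 − 2·(-156) = 323
  E = 15 − 5·148 − 4·(-156) + 323 = 222
Policy A (W − 21):
  W = 34 − 21 = 13
  S = 182 − 13 = 169
  V = 106 + 13 − 2·169 = -219
  J = 181 − 5·13 − 2·(-219) = 554
  E = 15 − 5·169 − 4·(-219) + 554 = 600
ΔE = 600 − 222 = 378; ΔS = 169 − 148 = 21
Score = 4·378 + (-4)·21 = 1428

1428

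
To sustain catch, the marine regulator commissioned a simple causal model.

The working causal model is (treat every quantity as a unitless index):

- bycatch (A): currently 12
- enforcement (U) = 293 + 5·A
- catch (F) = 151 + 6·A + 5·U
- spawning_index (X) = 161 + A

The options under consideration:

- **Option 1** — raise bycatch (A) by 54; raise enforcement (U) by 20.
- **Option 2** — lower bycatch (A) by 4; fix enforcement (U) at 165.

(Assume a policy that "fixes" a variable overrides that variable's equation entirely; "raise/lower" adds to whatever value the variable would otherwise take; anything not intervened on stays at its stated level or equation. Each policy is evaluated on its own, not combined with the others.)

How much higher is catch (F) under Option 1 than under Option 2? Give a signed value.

Option 1 (A + 54, U + 20):
  A = 12 + 54 = 66
  U = 293 + 5·66 (+20 from intervention) = 643
  F = 151 + 6·66 + 5·643 = 3762
Option 2 (A − 4, U := 165):
  A = 12 − 4 = 8
  U = 165
  F = 151 + 6·8 + 5·165 = 1024
F: 3762 − 1024 = 2738

2738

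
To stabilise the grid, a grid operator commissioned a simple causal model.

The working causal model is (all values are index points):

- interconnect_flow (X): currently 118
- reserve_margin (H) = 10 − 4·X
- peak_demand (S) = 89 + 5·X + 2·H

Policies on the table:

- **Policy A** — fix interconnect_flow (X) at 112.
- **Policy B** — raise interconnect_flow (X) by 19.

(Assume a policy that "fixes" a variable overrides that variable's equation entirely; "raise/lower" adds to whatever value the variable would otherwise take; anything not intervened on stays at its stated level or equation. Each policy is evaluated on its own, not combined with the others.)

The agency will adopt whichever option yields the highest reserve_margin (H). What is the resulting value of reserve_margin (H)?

-438

Policy A (X := 112):
  X = 112
  H = 10 − 4·112 = -438
Policy B (X + 19):
  X = 118 + 19 = 137
  H = 10 − 4·137 = -538
Comparing — Policy A: H=-438, Policy B: H=-538. Highest is -438 (Policy A).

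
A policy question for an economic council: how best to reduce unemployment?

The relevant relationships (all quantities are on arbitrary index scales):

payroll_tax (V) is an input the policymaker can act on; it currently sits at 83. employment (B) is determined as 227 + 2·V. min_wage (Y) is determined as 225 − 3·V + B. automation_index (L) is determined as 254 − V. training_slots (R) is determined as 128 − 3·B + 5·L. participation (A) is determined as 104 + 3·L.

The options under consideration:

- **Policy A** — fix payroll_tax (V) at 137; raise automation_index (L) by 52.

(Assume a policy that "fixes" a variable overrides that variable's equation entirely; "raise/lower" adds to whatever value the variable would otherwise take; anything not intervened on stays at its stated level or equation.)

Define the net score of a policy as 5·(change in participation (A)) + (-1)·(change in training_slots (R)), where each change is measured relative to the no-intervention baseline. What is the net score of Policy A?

Baseline:
  V = 83
  B = 227 + 2·83 = 393
  L = 254 − 83 = 171
  R = 128 − 3·393 + 5·171 = -196
  A = 104 + 3·171 = 617
Policy A (V := 137, L + 52):
  V = 137
  B = 227 + 2·137 = 501
  L = 254 − 137 (+52 from intervention) = 169
  R = 128 − 3·501 + 5·169 = -530
  A = 104 + 3·169 = 611
ΔA = 611 − 617 = -6; ΔR = -530 − (-196) = -334
Score = 5·(-6) + (-1)·(-334) = 304

304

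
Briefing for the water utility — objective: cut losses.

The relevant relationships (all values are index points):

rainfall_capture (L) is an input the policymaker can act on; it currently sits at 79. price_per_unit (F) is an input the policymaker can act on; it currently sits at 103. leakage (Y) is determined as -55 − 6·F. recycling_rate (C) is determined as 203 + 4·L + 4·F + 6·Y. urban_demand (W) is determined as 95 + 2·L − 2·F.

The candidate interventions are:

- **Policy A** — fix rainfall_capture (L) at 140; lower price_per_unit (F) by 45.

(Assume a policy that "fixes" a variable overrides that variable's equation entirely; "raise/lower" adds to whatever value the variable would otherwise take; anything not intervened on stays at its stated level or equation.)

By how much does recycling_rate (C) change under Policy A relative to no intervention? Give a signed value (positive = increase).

1684

Baseline:
  L = 79
  F = 103
  Y = -55 − 6·103 = -673
  C = 203 + 4·79 + 4·103 + 6·(-673) = -3107
Policy A (L := 140, F − 45):
  L = 140
  F = 103 − 45 = 58
  Y = -55 − 6·58 = -403
  C = 203 + 4·140 + 4·58 + 6·(-403) = -1423
Change in C: -1423 − (-3107) = 1684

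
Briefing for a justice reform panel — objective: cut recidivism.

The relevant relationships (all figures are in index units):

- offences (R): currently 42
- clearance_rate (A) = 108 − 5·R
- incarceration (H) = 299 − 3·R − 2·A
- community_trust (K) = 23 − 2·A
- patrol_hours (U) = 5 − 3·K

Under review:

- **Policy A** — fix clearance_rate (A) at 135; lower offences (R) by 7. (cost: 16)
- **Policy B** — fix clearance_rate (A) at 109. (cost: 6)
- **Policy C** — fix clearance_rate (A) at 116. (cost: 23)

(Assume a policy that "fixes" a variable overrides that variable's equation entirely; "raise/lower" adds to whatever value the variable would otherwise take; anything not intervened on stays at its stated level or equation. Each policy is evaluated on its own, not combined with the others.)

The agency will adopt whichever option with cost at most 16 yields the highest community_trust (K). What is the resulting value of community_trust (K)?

-195

Policy A (A := 135, R − 7):
  R = 42 − 7 = 35
  A = 135
  K = 23 − 2·135 = -247
Policy B (A := 109):
  R = 42
  A = 109
  K = 23 − 2·109 = -195
Comparing — Policy A: K=-247, Policy B: K=-195. Highest is -195 (Policy B).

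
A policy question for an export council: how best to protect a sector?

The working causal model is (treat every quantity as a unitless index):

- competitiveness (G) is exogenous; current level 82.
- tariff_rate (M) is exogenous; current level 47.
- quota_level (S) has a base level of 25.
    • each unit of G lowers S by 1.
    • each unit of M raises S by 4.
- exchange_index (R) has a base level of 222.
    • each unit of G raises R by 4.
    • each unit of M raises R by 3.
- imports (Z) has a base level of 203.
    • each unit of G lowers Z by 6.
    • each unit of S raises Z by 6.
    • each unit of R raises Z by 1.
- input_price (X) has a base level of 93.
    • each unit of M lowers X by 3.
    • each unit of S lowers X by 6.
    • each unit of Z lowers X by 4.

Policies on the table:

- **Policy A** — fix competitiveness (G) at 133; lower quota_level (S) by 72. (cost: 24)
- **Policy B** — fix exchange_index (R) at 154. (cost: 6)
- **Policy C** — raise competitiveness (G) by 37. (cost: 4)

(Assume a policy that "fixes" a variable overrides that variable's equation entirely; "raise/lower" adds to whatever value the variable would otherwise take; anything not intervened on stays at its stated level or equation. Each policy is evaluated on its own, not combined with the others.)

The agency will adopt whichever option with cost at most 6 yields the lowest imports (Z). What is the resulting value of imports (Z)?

651

Policy B (R := 154):
  G = 82
  M = 47
  S = 25 − 82 + 4·47 = 131
  R = 154
  Z = 203 − 6·82 + 6·131 + 154 = 651
Policy C (G + 37):
  G = 82 + 37 = 119
  M = 47
  S = 25 − 119 + 4·47 = 94
  R = 222 + 4·119 + 3·47 = 839
  Z = 203 − 6·119 + 6·94 + 839 = 892
Comparing — Policy B: Z=651, Policy C: Z=892. Lowest is 651 (Policy B).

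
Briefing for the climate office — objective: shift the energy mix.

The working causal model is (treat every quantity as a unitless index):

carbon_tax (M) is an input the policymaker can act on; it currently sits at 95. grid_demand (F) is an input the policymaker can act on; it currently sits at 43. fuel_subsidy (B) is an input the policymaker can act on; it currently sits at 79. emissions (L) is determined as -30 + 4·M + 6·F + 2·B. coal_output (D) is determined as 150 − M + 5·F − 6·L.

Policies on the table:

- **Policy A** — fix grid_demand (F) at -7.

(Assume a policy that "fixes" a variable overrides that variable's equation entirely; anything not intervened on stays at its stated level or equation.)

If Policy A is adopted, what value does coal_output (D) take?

-2776

Policy A (F := -7):
  M = 95
  F = -7
  B = 79
  L = -30 + 4·95 + 6·(-7) + 2·79 = 466
  D = 150 − 95 + 5·(-7) − 6·466 = -2776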